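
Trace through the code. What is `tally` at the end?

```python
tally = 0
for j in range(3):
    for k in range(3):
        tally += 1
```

Let's trace through this code step by step.

Initialize: tally = 0
Entering loop: for j in range(3):

After execution: tally = 9
9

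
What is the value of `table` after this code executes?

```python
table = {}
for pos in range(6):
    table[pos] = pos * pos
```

Let's trace through this code step by step.

Initialize: table = {}
Entering loop: for pos in range(6):

After execution: table = {0: 0, 1: 1, 2: 4, 3: 9, 4: 16, 5: 25}
{0: 0, 1: 1, 2: 4, 3: 9, 4: 16, 5: 25}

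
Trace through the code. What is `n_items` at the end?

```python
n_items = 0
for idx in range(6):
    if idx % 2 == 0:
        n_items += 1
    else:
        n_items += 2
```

Let's trace through this code step by step.

Initialize: n_items = 0
Entering loop: for idx in range(6):

After execution: n_items = 9
9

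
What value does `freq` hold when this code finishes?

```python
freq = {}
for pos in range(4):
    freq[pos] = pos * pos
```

Let's trace through this code step by step.

Initialize: freq = {}
Entering loop: for pos in range(4):

After execution: freq = {0: 0, 1: 1, 2: 4, 3: 9}
{0: 0, 1: 1, 2: 4, 3: 9}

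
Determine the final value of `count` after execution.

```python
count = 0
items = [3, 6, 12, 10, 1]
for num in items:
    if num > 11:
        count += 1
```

Let's trace through this code step by step.

Initialize: count = 0
Initialize: items = [3, 6, 12, 10, 1]
Entering loop: for num in items:

After execution: count = 1
1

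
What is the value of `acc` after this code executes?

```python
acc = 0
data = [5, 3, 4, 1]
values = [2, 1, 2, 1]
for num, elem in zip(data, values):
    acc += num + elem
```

Let's trace through this code step by step.

Initialize: acc = 0
Initialize: data = [5, 3, 4, 1]
Initialize: values = [2, 1, 2, 1]
Entering loop: for num, elem in zip(data, values):

After execution: acc = 19
19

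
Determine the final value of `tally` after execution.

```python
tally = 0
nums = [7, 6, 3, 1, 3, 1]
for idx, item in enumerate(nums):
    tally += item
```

Let's trace through this code step by step.

Initialize: tally = 0
Initialize: nums = [7, 6, 3, 1, 3, 1]
Entering loop: for idx, item in enumerate(nums):

After execution: tally = 21
21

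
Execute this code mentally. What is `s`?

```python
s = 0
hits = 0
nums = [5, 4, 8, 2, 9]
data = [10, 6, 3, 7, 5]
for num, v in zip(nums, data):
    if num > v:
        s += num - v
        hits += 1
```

Let's trace through this code step by step.

Initialize: s = 0
Initialize: hits = 0
Initialize: nums = [5, 4, 8, 2, 9]
Initialize: data = [10, 6, 3, 7, 5]
Entering loop: for num, v in zip(nums, data):

After execution: s = 9
9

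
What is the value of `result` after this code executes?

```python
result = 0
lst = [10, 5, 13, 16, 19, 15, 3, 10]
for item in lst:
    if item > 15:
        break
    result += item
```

Let's trace through this code step by step.

Initialize: result = 0
Initialize: lst = [10, 5, 13, 16, 19, 15, 3, 10]
Entering loop: for item in lst:

After execution: result = 28
28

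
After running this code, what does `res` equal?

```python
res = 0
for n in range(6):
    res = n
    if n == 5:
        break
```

Let's trace through this code step by step.

Initialize: res = 0
Entering loop: for n in range(6):

After execution: res = 5
5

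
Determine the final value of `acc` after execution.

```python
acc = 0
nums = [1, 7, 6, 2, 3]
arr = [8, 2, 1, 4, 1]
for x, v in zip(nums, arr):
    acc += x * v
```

Let's trace through this code step by step.

Initialize: acc = 0
Initialize: nums = [1, 7, 6, 2, 3]
Initialize: arr = [8, 2, 1, 4, 1]
Entering loop: for x, v in zip(nums, arr):

After execution: acc = 39
39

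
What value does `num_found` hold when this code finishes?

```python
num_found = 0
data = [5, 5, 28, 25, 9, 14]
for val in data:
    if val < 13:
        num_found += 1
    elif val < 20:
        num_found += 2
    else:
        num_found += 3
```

Let's trace through this code step by step.

Initialize: num_found = 0
Initialize: data = [5, 5, 28, 25, 9, 14]
Entering loop: for val in data:

After execution: num_found = 11
11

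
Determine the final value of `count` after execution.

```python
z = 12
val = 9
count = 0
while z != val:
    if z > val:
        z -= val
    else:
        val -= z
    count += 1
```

Let's trace through this code step by step.

Initialize: z = 12
Initialize: val = 9
Initialize: count = 0
Entering loop: while z != val:

After execution: count = 3
3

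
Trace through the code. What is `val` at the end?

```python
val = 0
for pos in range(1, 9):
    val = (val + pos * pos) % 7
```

Let's trace through this code step by step.

Initialize: val = 0
Entering loop: for pos in range(1, 9):

After execution: val = 1
1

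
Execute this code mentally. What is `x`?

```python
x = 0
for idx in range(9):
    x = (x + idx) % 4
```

Let's trace through this code step by step.

Initialize: x = 0
Entering loop: for idx in range(9):

After execution: x = 0
0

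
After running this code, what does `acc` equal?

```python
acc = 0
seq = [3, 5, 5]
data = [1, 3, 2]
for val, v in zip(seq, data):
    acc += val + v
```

Let's trace through this code step by step.

Initialize: acc = 0
Initialize: seq = [3, 5, 5]
Initialize: data = [1, 3, 2]
Entering loop: for val, v in zip(seq, data):

After execution: acc = 19
19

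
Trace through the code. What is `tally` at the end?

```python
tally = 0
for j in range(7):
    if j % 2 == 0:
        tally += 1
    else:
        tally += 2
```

Let's trace through this code step by step.

Initialize: tally = 0
Entering loop: for j in range(7):

After execution: tally = 10
10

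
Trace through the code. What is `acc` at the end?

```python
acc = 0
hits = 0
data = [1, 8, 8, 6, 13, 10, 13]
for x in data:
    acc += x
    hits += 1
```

Let's trace through this code step by step.

Initialize: acc = 0
Initialize: hits = 0
Initialize: data = [1, 8, 8, 6, 13, 10, 13]
Entering loop: for x in data:

After execution: acc = 59
59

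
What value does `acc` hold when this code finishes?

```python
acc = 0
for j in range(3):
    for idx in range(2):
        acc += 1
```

Let's trace through this code step by step.

Initialize: acc = 0
Entering loop: for j in range(3):

After execution: acc = 6
6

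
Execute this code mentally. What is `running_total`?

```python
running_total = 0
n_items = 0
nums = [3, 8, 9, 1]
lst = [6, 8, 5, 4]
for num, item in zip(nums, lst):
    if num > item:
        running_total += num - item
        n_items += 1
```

Let's trace through this code step by step.

Initialize: running_total = 0
Initialize: n_items = 0
Initialize: nums = [3, 8, 9, 1]
Initialize: lst = [6, 8, 5, 4]
Entering loop: for num, item in zip(nums, lst):

After execution: running_total = 4
4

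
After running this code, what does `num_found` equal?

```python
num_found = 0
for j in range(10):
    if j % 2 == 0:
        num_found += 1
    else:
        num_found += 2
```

Let's trace through this code step by step.

Initialize: num_found = 0
Entering loop: for j in range(10):

After execution: num_found = 15
15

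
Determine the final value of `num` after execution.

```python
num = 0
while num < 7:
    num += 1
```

Let's trace through this code step by step.

Initialize: num = 0
Entering loop: while num < 7:

After execution: num = 7
7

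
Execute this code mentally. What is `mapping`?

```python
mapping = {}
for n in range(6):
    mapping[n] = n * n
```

Let's trace through this code step by step.

Initialize: mapping = {}
Entering loop: for n in range(6):

After execution: mapping = {0: 0, 1: 1, 2: 4, 3: 9, 4: 16, 5: 25}
{0: 0, 1: 1, 2: 4, 3: 9, 4: 16, 5: 25}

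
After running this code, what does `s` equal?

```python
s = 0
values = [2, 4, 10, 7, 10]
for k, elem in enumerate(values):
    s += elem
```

Let's trace through this code step by step.

Initialize: s = 0
Initialize: values = [2, 4, 10, 7, 10]
Entering loop: for k, elem in enumerate(values):

After execution: s = 33
33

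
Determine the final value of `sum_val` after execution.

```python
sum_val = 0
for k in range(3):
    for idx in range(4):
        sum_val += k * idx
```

Let's trace through this code step by step.

Initialize: sum_val = 0
Entering loop: for k in range(3):

After execution: sum_val = 18
18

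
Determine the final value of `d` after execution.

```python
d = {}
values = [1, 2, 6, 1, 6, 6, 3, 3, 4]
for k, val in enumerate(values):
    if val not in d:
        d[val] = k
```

Let's trace through this code step by step.

Initialize: d = {}
Initialize: values = [1, 2, 6, 1, 6, 6, 3, 3, 4]
Entering loop: for k, val in enumerate(values):

After execution: d = {1: 0, 2: 1, 6: 2, 3: 6, 4: 8}
{1: 0, 2: 1, 6: 2, 3: 6, 4: 8}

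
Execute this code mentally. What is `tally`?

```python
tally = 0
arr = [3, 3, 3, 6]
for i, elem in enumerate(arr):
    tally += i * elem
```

Let's trace through this code step by step.

Initialize: tally = 0
Initialize: arr = [3, 3, 3, 6]
Entering loop: for i, elem in enumerate(arr):

After execution: tally = 27
27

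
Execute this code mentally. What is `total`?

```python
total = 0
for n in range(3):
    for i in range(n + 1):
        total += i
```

Let's trace through this code step by step.

Initialize: total = 0
Entering loop: for n in range(3):

After execution: total = 4
4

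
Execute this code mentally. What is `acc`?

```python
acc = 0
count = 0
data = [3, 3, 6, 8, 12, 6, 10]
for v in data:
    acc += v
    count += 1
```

Let's trace through this code step by step.

Initialize: acc = 0
Initialize: count = 0
Initialize: data = [3, 3, 6, 8, 12, 6, 10]
Entering loop: for v in data:

After execution: acc = 48
48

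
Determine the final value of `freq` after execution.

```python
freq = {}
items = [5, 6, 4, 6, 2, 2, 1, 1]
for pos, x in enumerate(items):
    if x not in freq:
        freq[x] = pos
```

Let's trace through this code step by step.

Initialize: freq = {}
Initialize: items = [5, 6, 4, 6, 2, 2, 1, 1]
Entering loop: for pos, x in enumerate(items):

After execution: freq = {5: 0, 6: 1, 4: 2, 2: 4, 1: 6}
{5: 0, 6: 1, 4: 2, 2: 4, 1: 6}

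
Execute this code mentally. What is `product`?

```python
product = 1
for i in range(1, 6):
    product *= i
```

Let's trace through this code step by step.

Initialize: product = 1
Entering loop: for i in range(1, 6):

After execution: product = 120
120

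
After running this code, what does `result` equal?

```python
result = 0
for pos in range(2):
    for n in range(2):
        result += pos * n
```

Let's trace through this code step by step.

Initialize: result = 0
Entering loop: for pos in range(2):

After execution: result = 1
1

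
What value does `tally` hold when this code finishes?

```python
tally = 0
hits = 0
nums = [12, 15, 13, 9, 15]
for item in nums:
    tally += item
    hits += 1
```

Let's trace through this code step by step.

Initialize: tally = 0
Initialize: hits = 0
Initialize: nums = [12, 15, 13, 9, 15]
Entering loop: for item in nums:

After execution: tally = 64
64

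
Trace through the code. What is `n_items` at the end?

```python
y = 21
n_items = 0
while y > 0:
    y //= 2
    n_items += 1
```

Let's trace through this code step by step.

Initialize: y = 21
Initialize: n_items = 0
Entering loop: while y > 0:

After execution: n_items = 5
5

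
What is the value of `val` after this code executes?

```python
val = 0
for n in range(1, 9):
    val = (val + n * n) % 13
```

Let's trace through this code step by step.

Initialize: val = 0
Entering loop: for n in range(1, 9):

After execution: val = 9
9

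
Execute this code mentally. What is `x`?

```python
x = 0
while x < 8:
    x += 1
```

Let's trace through this code step by step.

Initialize: x = 0
Entering loop: while x < 8:

After execution: x = 8
8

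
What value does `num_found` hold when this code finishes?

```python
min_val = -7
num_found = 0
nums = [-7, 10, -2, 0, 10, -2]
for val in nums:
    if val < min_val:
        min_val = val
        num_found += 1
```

Let's trace through this code step by step.

Initialize: min_val = -7
Initialize: num_found = 0
Initialize: nums = [-7, 10, -2, 0, 10, -2]
Entering loop: for val in nums:

After execution: num_found = 0
0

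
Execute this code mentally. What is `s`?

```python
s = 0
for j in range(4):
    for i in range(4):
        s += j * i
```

Let's trace through this code step by step.

Initialize: s = 0
Entering loop: for j in range(4):

After execution: s = 36
36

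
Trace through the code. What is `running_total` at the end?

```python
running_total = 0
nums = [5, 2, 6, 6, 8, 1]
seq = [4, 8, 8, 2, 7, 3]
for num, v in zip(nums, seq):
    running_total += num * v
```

Let's trace through this code step by step.

Initialize: running_total = 0
Initialize: nums = [5, 2, 6, 6, 8, 1]
Initialize: seq = [4, 8, 8, 2, 7, 3]
Entering loop: for num, v in zip(nums, seq):

After execution: running_total = 155
155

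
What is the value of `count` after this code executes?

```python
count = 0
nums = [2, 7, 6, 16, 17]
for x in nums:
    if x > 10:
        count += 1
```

Let's trace through this code step by step.

Initialize: count = 0
Initialize: nums = [2, 7, 6, 16, 17]
Entering loop: for x in nums:

After execution: count = 2
2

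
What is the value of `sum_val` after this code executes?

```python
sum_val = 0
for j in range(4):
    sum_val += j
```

Let's trace through this code step by step.

Initialize: sum_val = 0
Entering loop: for j in range(4):

After execution: sum_val = 6
6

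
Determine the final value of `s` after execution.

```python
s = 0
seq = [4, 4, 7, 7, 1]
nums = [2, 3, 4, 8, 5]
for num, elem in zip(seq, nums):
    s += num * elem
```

Let's trace through this code step by step.

Initialize: s = 0
Initialize: seq = [4, 4, 7, 7, 1]
Initialize: nums = [2, 3, 4, 8, 5]
Entering loop: for num, elem in zip(seq, nums):

After execution: s = 109
109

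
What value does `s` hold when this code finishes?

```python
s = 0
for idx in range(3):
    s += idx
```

Let's trace through this code step by step.

Initialize: s = 0
Entering loop: for idx in range(3):

After execution: s = 3
3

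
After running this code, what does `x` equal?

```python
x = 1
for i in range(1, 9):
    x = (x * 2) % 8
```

Let's trace through this code step by step.

Initialize: x = 1
Entering loop: for i in range(1, 9):

After execution: x = 0
0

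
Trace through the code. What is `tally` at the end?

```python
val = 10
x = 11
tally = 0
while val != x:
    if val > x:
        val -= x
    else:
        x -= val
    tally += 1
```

Let's trace through this code step by step.

Initialize: val = 10
Initialize: x = 11
Initialize: tally = 0
Entering loop: while val != x:

After execution: tally = 10
10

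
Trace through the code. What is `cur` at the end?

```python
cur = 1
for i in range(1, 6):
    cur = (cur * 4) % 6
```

Let's trace through this code step by step.

Initialize: cur = 1
Entering loop: for i in range(1, 6):

After execution: cur = 4
4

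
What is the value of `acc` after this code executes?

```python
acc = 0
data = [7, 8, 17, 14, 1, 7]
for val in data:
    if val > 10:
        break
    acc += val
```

Let's trace through this code step by step.

Initialize: acc = 0
Initialize: data = [7, 8, 17, 14, 1, 7]
Entering loop: for val in data:

After execution: acc = 15
15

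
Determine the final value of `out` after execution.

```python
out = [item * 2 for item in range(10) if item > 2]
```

Let's trace through this code step by step.

Initialize: out = [item * 2 for item in range(10) if item > 2]

After execution: out = [6, 8, 10, 12, 14, 16, 18]
[6, 8, 10, 12, 14, 16, 18]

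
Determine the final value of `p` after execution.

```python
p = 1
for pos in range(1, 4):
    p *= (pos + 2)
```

Let's trace through this code step by step.

Initialize: p = 1
Entering loop: for pos in range(1, 4):

After execution: p = 60
60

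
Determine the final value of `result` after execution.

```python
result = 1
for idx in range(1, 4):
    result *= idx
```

Let's trace through this code step by step.

Initialize: result = 1
Entering loop: for idx in range(1, 4):

After execution: result = 6
6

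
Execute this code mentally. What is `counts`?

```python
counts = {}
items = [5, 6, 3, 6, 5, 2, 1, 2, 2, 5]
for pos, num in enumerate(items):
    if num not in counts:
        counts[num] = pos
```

Let's trace through this code step by step.

Initialize: counts = {}
Initialize: items = [5, 6, 3, 6, 5, 2, 1, 2, 2, 5]
Entering loop: for pos, num in enumerate(items):

After execution: counts = {5: 0, 6: 1, 3: 2, 2: 5, 1: 6}
{5: 0, 6: 1, 3: 2, 2: 5, 1: 6}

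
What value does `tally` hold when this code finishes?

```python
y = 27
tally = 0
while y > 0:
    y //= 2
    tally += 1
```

Let's trace through this code step by step.

Initialize: y = 27
Initialize: tally = 0
Entering loop: while y > 0:

After execution: tally = 5
5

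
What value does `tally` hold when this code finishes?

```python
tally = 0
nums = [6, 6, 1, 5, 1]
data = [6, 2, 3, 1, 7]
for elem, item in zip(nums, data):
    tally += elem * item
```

Let's trace through this code step by step.

Initialize: tally = 0
Initialize: nums = [6, 6, 1, 5, 1]
Initialize: data = [6, 2, 3, 1, 7]
Entering loop: for elem, item in zip(nums, data):

After execution: tally = 63
63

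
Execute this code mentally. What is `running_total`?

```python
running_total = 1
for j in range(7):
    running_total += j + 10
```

Let's trace through this code step by step.

Initialize: running_total = 1
Entering loop: for j in range(7):

After execution: running_total = 92
92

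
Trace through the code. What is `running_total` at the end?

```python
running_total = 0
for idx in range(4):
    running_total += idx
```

Let's trace through this code step by step.

Initialize: running_total = 0
Entering loop: for idx in range(4):

After execution: running_total = 6
6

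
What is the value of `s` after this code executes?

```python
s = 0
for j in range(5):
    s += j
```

Let's trace through this code step by step.

Initialize: s = 0
Entering loop: for j in range(5):

After execution: s = 10
10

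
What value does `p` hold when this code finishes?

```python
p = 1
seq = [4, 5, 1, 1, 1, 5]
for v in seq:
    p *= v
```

Let's trace through this code step by step.

Initialize: p = 1
Initialize: seq = [4, 5, 1, 1, 1, 5]
Entering loop: for v in seq:

After execution: p = 100
100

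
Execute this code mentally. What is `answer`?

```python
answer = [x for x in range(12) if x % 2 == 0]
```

Let's trace through this code step by step.

Initialize: answer = [x for x in range(12) if x % 2 == 0]

After execution: answer = [0, 2, 4, 6, 8, 10]
[0, 2, 4, 6, 8, 10]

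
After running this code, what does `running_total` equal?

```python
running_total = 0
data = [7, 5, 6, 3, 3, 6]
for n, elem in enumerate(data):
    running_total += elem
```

Let's trace through this code step by step.

Initialize: running_total = 0
Initialize: data = [7, 5, 6, 3, 3, 6]
Entering loop: for n, elem in enumerate(data):

After execution: running_total = 30
30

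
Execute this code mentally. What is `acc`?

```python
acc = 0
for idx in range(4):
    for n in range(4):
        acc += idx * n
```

Let's trace through this code step by step.

Initialize: acc = 0
Entering loop: for idx in range(4):

After execution: acc = 36
36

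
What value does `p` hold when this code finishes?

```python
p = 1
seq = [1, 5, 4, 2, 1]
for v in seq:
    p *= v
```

Let's trace through this code step by step.

Initialize: p = 1
Initialize: seq = [1, 5, 4, 2, 1]
Entering loop: for v in seq:

After execution: p = 40
40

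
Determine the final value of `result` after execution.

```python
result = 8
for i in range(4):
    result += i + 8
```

Let's trace through this code step by step.

Initialize: result = 8
Entering loop: for i in range(4):

After execution: result = 46
46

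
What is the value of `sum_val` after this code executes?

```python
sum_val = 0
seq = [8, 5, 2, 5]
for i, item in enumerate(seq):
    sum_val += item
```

Let's trace through this code step by step.

Initialize: sum_val = 0
Initialize: seq = [8, 5, 2, 5]
Entering loop: for i, item in enumerate(seq):

After execution: sum_val = 20
20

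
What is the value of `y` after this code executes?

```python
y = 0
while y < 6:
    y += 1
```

Let's trace through this code step by step.

Initialize: y = 0
Entering loop: while y < 6:

After execution: y = 6
6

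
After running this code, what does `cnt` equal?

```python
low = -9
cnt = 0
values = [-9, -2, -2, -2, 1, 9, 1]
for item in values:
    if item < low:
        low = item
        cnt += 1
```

Let's trace through this code step by step.

Initialize: low = -9
Initialize: cnt = 0
Initialize: values = [-9, -2, -2, -2, 1, 9, 1]
Entering loop: for item in values:

After execution: cnt = 0
0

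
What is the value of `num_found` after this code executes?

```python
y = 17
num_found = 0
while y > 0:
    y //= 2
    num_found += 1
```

Let's trace through this code step by step.

Initialize: y = 17
Initialize: num_found = 0
Entering loop: while y > 0:

After execution: num_found = 5
5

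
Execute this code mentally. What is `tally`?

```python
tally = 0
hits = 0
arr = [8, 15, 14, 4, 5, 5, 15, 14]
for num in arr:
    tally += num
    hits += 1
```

Let's trace through this code step by step.

Initialize: tally = 0
Initialize: hits = 0
Initialize: arr = [8, 15, 14, 4, 5, 5, 15, 14]
Entering loop: for num in arr:

After execution: tally = 80
80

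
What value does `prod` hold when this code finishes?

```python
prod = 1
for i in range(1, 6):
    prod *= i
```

Let's trace through this code step by step.

Initialize: prod = 1
Entering loop: for i in range(1, 6):

After execution: prod = 120
120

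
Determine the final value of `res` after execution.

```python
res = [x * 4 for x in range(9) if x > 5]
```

Let's trace through this code step by step.

Initialize: res = [x * 4 for x in range(9) if x > 5]

After execution: res = [24, 28, 32]
[24, 28, 32]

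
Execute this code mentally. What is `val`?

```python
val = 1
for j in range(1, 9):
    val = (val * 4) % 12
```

Let's trace through this code step by step.

Initialize: val = 1
Entering loop: for j in range(1, 9):

After execution: val = 4
4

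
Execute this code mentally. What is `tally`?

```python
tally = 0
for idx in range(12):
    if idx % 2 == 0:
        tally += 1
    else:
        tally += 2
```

Let's trace through this code step by step.

Initialize: tally = 0
Entering loop: for idx in range(12):

After execution: tally = 18
18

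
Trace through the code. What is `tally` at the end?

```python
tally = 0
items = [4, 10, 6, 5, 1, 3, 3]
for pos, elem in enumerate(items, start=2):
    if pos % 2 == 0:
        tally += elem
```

Let's trace through this code step by step.

Initialize: tally = 0
Initialize: items = [4, 10, 6, 5, 1, 3, 3]
Entering loop: for pos, elem in enumerate(items, start=2):

After execution: tally = 14
14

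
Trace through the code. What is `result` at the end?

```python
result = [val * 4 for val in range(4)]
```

Let's trace through this code step by step.

Initialize: result = [val * 4 for val in range(4)]

After execution: result = [0, 4, 8, 12]
[0, 4, 8, 12]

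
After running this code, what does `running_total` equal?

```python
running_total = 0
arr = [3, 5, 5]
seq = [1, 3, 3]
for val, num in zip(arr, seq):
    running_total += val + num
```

Let's trace through this code step by step.

Initialize: running_total = 0
Initialize: arr = [3, 5, 5]
Initialize: seq = [1, 3, 3]
Entering loop: for val, num in zip(arr, seq):

After execution: running_total = 20
20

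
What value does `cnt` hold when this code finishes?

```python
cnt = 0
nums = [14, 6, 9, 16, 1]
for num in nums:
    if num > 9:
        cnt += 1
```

Let's trace through this code step by step.

Initialize: cnt = 0
Initialize: nums = [14, 6, 9, 16, 1]
Entering loop: for num in nums:

After execution: cnt = 2
2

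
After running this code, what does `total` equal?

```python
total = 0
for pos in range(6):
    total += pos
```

Let's trace through this code step by step.

Initialize: total = 0
Entering loop: for pos in range(6):

After execution: total = 15
15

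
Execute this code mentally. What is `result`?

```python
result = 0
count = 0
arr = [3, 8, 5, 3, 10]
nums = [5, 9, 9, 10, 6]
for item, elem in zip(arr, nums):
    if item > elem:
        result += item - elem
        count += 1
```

Let's trace through this code step by step.

Initialize: result = 0
Initialize: count = 0
Initialize: arr = [3, 8, 5, 3, 10]
Initialize: nums = [5, 9, 9, 10, 6]
Entering loop: for item, elem in zip(arr, nums):

After execution: result = 4
4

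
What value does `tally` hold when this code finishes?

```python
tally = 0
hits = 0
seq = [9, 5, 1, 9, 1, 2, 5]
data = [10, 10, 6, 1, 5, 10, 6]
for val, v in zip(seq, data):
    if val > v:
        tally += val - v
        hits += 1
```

Let's trace through this code step by step.

Initialize: tally = 0
Initialize: hits = 0
Initialize: seq = [9, 5, 1, 9, 1, 2, 5]
Initialize: data = [10, 10, 6, 1, 5, 10, 6]
Entering loop: for val, v in zip(seq, data):

After execution: tally = 8
8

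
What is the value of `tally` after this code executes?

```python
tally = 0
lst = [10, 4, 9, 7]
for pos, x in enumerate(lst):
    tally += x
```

Let's trace through this code step by step.

Initialize: tally = 0
Initialize: lst = [10, 4, 9, 7]
Entering loop: for pos, x in enumerate(lst):

After execution: tally = 30
30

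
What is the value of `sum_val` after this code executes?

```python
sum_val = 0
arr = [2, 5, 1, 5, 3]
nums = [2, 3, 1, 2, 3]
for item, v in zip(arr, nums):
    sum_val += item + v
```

Let's trace through this code step by step.

Initialize: sum_val = 0
Initialize: arr = [2, 5, 1, 5, 3]
Initialize: nums = [2, 3, 1, 2, 3]
Entering loop: for item, v in zip(arr, nums):

After execution: sum_val = 27
27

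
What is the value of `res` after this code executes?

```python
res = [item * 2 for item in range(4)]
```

Let's trace through this code step by step.

Initialize: res = [item * 2 for item in range(4)]

After execution: res = [0, 2, 4, 6]
[0, 2, 4, 6]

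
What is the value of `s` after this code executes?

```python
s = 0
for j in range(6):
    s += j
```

Let's trace through this code step by step.

Initialize: s = 0
Entering loop: for j in range(6):

After execution: s = 15
15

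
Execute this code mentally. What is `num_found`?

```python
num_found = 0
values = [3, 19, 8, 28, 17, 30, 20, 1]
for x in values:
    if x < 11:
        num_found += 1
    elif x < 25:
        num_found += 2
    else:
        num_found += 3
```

Let's trace through this code step by step.

Initialize: num_found = 0
Initialize: values = [3, 19, 8, 28, 17, 30, 20, 1]
Entering loop: for x in values:

After execution: num_found = 15
15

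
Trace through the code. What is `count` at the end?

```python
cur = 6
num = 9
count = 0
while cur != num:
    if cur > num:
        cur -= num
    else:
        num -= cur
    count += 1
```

Let's trace through this code step by step.

Initialize: cur = 6
Initialize: num = 9
Initialize: count = 0
Entering loop: while cur != num:

After execution: count = 2
2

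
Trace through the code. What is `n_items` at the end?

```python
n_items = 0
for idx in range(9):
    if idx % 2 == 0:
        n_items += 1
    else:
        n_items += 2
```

Let's trace through this code step by step.

Initialize: n_items = 0
Entering loop: for idx in range(9):

After execution: n_items = 13
13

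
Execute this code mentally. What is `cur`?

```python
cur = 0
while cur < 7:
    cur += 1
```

Let's trace through this code step by step.

Initialize: cur = 0
Entering loop: while cur < 7:

After execution: cur = 7
7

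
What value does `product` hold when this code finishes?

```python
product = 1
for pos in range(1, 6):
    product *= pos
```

Let's trace through this code step by step.

Initialize: product = 1
Entering loop: for pos in range(1, 6):

After execution: product = 120
120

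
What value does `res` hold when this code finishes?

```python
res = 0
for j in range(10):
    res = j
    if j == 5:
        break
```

Let's trace through this code step by step.

Initialize: res = 0
Entering loop: for j in range(10):

After execution: res = 5
5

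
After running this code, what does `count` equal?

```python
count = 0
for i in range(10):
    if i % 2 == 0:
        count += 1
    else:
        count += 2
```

Let's trace through this code step by step.

Initialize: count = 0
Entering loop: for i in range(10):

After execution: count = 15
15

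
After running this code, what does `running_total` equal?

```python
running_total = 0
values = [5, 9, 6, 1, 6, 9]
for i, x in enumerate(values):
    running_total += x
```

Let's trace through this code step by step.

Initialize: running_total = 0
Initialize: values = [5, 9, 6, 1, 6, 9]
Entering loop: for i, x in enumerate(values):

After execution: running_total = 36
36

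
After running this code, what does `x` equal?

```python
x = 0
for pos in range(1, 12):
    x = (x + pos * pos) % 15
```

Let's trace through this code step by step.

Initialize: x = 0
Entering loop: for pos in range(1, 12):

After execution: x = 11
11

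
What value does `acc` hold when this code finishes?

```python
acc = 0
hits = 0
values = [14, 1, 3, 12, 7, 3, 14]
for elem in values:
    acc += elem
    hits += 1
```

Let's trace through this code step by step.

Initialize: acc = 0
Initialize: hits = 0
Initialize: values = [14, 1, 3, 12, 7, 3, 14]
Entering loop: for elem in values:

After execution: acc = 54
54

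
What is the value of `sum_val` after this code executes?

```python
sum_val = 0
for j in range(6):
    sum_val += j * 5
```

Let's trace through this code step by step.

Initialize: sum_val = 0
Entering loop: for j in range(6):

After execution: sum_val = 75
75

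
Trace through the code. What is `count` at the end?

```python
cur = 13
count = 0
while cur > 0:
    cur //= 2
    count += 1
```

Let's trace through this code step by step.

Initialize: cur = 13
Initialize: count = 0
Entering loop: while cur > 0:

After execution: count = 4
4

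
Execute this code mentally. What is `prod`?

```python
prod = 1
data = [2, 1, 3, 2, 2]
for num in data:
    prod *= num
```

Let's trace through this code step by step.

Initialize: prod = 1
Initialize: data = [2, 1, 3, 2, 2]
Entering loop: for num in data:

After execution: prod = 24
24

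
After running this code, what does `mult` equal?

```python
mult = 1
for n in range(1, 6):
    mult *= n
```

Let's trace through this code step by step.

Initialize: mult = 1
Entering loop: for n in range(1, 6):

After execution: mult = 120
120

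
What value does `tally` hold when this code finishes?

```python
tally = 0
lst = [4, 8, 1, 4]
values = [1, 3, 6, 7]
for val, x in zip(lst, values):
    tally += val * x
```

Let's trace through this code step by step.

Initialize: tally = 0
Initialize: lst = [4, 8, 1, 4]
Initialize: values = [1, 3, 6, 7]
Entering loop: for val, x in zip(lst, values):

After execution: tally = 62
62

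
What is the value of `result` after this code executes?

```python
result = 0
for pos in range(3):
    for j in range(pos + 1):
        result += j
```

Let's trace through this code step by step.

Initialize: result = 0
Entering loop: for pos in range(3):

After execution: result = 4
4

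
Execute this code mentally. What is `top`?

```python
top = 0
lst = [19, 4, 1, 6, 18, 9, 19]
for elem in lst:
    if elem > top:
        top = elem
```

Let's trace through this code step by step.

Initialize: top = 0
Initialize: lst = [19, 4, 1, 6, 18, 9, 19]
Entering loop: for elem in lst:

After execution: top = 19
19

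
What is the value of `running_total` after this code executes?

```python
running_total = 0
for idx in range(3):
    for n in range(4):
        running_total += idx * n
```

Let's trace through this code step by step.

Initialize: running_total = 0
Entering loop: for idx in range(3):

After execution: running_total = 18
18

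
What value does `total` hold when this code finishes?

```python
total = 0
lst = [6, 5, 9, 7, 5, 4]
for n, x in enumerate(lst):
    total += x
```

Let's trace through this code step by step.

Initialize: total = 0
Initialize: lst = [6, 5, 9, 7, 5, 4]
Entering loop: for n, x in enumerate(lst):

After execution: total = 36
36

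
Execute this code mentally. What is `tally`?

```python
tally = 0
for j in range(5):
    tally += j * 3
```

Let's trace through this code step by step.

Initialize: tally = 0
Entering loop: for j in range(5):

After execution: tally = 30
30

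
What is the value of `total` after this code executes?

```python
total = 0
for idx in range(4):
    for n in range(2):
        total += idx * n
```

Let's trace through this code step by step.

Initialize: total = 0
Entering loop: for idx in range(4):

After execution: total = 6
6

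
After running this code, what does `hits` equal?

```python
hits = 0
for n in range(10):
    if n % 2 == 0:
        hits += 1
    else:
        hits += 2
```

Let's trace through this code step by step.

Initialize: hits = 0
Entering loop: for n in range(10):

After execution: hits = 15
15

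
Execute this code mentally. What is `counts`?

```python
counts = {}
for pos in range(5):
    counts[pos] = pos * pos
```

Let's trace through this code step by step.

Initialize: counts = {}
Entering loop: for pos in range(5):

After execution: counts = {0: 0, 1: 1, 2: 4, 3: 9, 4: 16}
{0: 0, 1: 1, 2: 4, 3: 9, 4: 16}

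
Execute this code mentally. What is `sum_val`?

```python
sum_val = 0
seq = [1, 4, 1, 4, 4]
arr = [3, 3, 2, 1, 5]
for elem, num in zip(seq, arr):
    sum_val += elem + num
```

Let's trace through this code step by step.

Initialize: sum_val = 0
Initialize: seq = [1, 4, 1, 4, 4]
Initialize: arr = [3, 3, 2, 1, 5]
Entering loop: for elem, num in zip(seq, arr):

After execution: sum_val = 28
28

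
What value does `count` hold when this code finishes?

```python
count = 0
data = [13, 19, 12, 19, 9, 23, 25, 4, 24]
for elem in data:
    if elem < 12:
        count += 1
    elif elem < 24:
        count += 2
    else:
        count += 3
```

Let's trace through this code step by step.

Initialize: count = 0
Initialize: data = [13, 19, 12, 19, 9, 23, 25, 4, 24]
Entering loop: for elem in data:

After execution: count = 18
18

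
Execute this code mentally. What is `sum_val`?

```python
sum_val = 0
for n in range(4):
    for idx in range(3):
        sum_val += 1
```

Let's trace through this code step by step.

Initialize: sum_val = 0
Entering loop: for n in range(4):

After execution: sum_val = 12
12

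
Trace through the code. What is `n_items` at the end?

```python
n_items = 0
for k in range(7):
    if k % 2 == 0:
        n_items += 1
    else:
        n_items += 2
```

Let's trace through this code step by step.

Initialize: n_items = 0
Entering loop: for k in range(7):

After execution: n_items = 10
10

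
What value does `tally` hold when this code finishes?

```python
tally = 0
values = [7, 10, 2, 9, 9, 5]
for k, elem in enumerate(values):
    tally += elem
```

Let's trace through this code step by step.

Initialize: tally = 0
Initialize: values = [7, 10, 2, 9, 9, 5]
Entering loop: for k, elem in enumerate(values):

After execution: tally = 42
42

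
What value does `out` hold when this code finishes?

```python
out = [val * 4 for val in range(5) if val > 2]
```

Let's trace through this code step by step.

Initialize: out = [val * 4 for val in range(5) if val > 2]

After execution: out = [12, 16]
[12, 16]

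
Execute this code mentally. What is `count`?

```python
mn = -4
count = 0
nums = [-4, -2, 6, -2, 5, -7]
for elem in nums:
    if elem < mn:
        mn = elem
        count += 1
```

Let's trace through this code step by step.

Initialize: mn = -4
Initialize: count = 0
Initialize: nums = [-4, -2, 6, -2, 5, -7]
Entering loop: for elem in nums:

After execution: count = 1
1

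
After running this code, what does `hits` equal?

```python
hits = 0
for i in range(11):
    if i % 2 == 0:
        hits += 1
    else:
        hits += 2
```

Let's trace through this code step by step.

Initialize: hits = 0
Entering loop: for i in range(11):

After execution: hits = 16
16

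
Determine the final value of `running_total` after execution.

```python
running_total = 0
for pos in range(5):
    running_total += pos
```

Let's trace through this code step by step.

Initialize: running_total = 0
Entering loop: for pos in range(5):

After execution: running_total = 10
10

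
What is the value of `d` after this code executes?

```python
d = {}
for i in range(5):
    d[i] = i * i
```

Let's trace through this code step by step.

Initialize: d = {}
Entering loop: for i in range(5):

After execution: d = {0: 0, 1: 1, 2: 4, 3: 9, 4: 16}
{0: 0, 1: 1, 2: 4, 3: 9, 4: 16}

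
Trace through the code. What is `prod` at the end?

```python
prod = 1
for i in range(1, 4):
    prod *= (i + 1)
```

Let's trace through this code step by step.

Initialize: prod = 1
Entering loop: for i in range(1, 4):

After execution: prod = 24
24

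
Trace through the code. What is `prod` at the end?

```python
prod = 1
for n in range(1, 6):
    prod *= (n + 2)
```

Let's trace through this code step by step.

Initialize: prod = 1
Entering loop: for n in range(1, 6):

After execution: prod = 2520
2520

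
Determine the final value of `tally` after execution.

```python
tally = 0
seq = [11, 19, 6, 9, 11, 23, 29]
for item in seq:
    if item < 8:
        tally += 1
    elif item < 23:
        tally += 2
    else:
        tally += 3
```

Let's trace through this code step by step.

Initialize: tally = 0
Initialize: seq = [11, 19, 6, 9, 11, 23, 29]
Entering loop: for item in seq:

After execution: tally = 15
15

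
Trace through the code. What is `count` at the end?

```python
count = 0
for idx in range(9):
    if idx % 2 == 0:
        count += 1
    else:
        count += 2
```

Let's trace through this code step by step.

Initialize: count = 0
Entering loop: for idx in range(9):

After execution: count = 13
13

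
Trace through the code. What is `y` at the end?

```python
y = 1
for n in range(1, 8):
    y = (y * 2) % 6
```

Let's trace through this code step by step.

Initialize: y = 1
Entering loop: for n in range(1, 8):

After execution: y = 2
2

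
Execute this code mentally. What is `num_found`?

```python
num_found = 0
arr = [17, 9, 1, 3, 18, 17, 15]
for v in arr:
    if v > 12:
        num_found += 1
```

Let's trace through this code step by step.

Initialize: num_found = 0
Initialize: arr = [17, 9, 1, 3, 18, 17, 15]
Entering loop: for v in arr:

After execution: num_found = 4
4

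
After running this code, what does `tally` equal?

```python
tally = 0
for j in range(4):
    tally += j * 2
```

Let's trace through this code step by step.

Initialize: tally = 0
Entering loop: for j in range(4):

After execution: tally = 12
12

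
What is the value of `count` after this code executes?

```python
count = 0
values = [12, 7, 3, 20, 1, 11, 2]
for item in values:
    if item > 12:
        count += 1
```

Let's trace through this code step by step.

Initialize: count = 0
Initialize: values = [12, 7, 3, 20, 1, 11, 2]
Entering loop: for item in values:

After execution: count = 1
1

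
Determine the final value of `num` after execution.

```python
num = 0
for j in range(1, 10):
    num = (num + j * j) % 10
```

Let's trace through this code step by step.

Initialize: num = 0
Entering loop: for j in range(1, 10):

After execution: num = 5
5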